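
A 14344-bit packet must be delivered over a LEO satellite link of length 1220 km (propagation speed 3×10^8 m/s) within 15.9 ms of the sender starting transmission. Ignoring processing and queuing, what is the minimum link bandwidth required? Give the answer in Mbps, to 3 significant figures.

1.21 Mbps

Propagation delay = 1220000 / 300000000 = 4.06667 ms.
Transmission budget = 15.9 − 4.06667 = 11.8333 ms.
R ≥ L / t_tx = 14344 bits / 0.0118333 s = 1.21 Mbps.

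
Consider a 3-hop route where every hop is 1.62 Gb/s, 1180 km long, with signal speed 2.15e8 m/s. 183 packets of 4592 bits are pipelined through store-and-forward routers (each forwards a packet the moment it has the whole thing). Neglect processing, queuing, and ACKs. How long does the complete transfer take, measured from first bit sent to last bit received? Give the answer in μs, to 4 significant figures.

Per-hop transmission t_tx = L/R = 4592/1620000000 = 2.83457 μs.
Per-hop propagation t_prop = 1180000/215000000 = 5488.37 μs.
Pipeline fill: first packet needs 3·t_tx to clear all hops; remaining 182 packets each add one t_tx.
Total = (3+183-1)·t_tx + 3·t_prop = 185·2.83457 + 3·5488.37 = 16990 μs.

16990 μs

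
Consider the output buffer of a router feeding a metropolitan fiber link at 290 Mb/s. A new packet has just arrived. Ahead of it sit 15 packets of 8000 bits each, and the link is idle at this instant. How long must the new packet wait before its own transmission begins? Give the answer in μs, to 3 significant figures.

Each queued packet: L/R = 8000/290000000 = 27.5862 μs.
15 queued → 413.793 μs.
Queuing delay = 414 μs.

414 μs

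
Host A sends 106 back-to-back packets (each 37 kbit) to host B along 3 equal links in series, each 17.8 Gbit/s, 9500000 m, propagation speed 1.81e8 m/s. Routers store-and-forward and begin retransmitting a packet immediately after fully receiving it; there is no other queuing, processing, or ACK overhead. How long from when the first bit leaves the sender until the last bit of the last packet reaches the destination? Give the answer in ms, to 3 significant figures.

Per-hop transmission t_tx = L/R = 37000/17800000000 = 0.00207865 ms.
Per-hop propagation t_prop = 9500000/181000000 = 52.4862 ms.
Pipeline fill: first packet needs 3·t_tx to clear all hops; remaining 105 packets each add one t_tx.
Total = (3+106-1)·t_tx + 3·t_prop = 108·0.00207865 + 3·52.4862 = 158 ms.

158 ms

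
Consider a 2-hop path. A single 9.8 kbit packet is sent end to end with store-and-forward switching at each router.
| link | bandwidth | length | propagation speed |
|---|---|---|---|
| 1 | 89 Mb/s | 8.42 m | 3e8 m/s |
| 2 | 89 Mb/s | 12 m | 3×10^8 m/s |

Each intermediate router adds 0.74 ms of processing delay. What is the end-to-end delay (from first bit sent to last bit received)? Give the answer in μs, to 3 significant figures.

960 μs

L = 9800 bits.
Transmission delay per hop = L/R = 9800/89000000 = 110.112 μs; 2 hops → 220.225 μs.
Propagation delays (d/s per hop): 0.0280667, 0.04 μs; sum = 0.0680667 μs.
Processing at 1 router(s): 1 × 0.74 ms = 740 μs.
End-to-end = 960 μs.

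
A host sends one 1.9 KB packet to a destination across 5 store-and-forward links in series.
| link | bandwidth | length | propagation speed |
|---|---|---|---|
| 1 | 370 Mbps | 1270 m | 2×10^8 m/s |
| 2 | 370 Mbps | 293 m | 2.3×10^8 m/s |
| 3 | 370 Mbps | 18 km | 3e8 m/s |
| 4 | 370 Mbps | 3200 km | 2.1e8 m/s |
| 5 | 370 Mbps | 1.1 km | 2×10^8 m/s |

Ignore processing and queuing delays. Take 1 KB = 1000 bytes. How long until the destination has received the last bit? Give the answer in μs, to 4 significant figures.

15520 μs

L = 15200 bits.
Transmission delay per hop = L/R = 15200/370000000 = 41.0811 μs; 5 hops → 205.405 μs.
Propagation delays (d/s per hop): 6.35, 1.27391, 60, 15238.1, 5.5 μs; sum = 15311.2 μs.
End-to-end = 15520 μs.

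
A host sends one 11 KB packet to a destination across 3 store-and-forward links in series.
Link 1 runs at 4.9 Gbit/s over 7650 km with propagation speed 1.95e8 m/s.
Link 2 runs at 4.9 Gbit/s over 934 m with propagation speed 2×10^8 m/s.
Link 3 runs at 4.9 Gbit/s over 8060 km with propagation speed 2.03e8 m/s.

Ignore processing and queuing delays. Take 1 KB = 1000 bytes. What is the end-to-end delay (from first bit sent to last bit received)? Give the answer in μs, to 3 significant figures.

79000 μs

L = 88000 bits.
Transmission delay per hop = L/R = 88000/4900000000 = 17.9592 μs; 3 hops → 53.8776 μs.
Propagation delays (d/s per hop): 39230.8, 4.67, 39704.4 μs; sum = 78939.9 μs.
End-to-end = 79000 μs.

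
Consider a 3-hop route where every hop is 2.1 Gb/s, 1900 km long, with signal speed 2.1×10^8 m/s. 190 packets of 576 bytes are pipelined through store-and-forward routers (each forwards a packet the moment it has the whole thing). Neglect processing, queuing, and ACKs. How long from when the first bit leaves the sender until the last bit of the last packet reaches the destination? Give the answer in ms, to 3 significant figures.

Per-hop transmission t_tx = L/R = 4608/2100000000 = 0.00219429 ms.
Per-hop propagation t_prop = 1900000/210000000 = 9.04762 ms.
Pipeline fill: first packet needs 3·t_tx to clear all hops; remaining 189 packets each add one t_tx.
Total = (3+190-1)·t_tx + 3·t_prop = 192·0.00219429 + 3·9.04762 = 27.6 ms.

27.6 ms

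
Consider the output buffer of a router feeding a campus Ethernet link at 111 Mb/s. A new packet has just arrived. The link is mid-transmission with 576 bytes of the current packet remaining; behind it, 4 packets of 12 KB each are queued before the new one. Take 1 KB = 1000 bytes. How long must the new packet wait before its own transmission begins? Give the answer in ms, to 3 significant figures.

Each queued packet: L/R = 96000/111000000 = 0.864865 ms.
4 queued → 3.45946 ms.
Plus remaining 4608 bits of current packet: 0.0415135 ms.
Queuing delay = 3.50 ms.

3.50 ms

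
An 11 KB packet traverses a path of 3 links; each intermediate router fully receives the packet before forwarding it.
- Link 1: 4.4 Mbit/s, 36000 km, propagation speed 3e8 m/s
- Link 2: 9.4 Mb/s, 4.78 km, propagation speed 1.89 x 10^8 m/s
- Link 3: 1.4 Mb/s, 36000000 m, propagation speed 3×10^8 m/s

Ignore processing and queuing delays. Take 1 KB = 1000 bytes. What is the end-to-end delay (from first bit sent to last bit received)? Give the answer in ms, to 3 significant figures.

L = 88000 bits.
Transmission delays (L/R per hop): 20, 9.3617, 62.8571 ms; sum = 92.2188 ms.
Propagation delays (d/s per hop): 120, 0.025291, 120 ms; sum = 240.025 ms.
End-to-end = 332 ms.

332 ms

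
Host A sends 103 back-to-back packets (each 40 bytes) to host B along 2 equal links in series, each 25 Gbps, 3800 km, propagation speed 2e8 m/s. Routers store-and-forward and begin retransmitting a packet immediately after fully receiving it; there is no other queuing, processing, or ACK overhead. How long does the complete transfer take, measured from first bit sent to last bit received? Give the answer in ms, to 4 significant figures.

38.00 ms

Per-hop transmission t_tx = L/R = 320/25000000000 = 1.28e-05 ms.
Per-hop propagation t_prop = 3800000/200000000 = 19 ms.
Pipeline fill: first packet needs 2·t_tx to clear all hops; remaining 102 packets each add one t_tx.
Total = (2+103-1)·t_tx + 2·t_prop = 104·1.28e-05 + 2·19 = 38.00 ms.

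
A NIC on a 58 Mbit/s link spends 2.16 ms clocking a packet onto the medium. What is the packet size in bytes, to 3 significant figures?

15700 bytes

L = R × t_tx = 58000000 b/s × 0.00216 s = 125280 bits.
In bytes: 125280 / 8 = 15700 bytes.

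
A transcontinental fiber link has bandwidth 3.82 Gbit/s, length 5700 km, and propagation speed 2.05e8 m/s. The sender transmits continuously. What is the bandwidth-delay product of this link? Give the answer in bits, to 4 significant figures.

Propagation delay = 5700000 / 2.05e+08 = 0.0278049 s.
BDP = R × t_prop = 3820000000 × 0.0278049 = 106215000 bits.

106200000 bits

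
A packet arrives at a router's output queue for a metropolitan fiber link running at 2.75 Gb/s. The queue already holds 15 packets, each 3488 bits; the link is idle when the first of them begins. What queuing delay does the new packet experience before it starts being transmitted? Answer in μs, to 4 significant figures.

19.03 μs

Each queued packet: L/R = 3488/2750000000 = 1.26836 μs.
15 queued → 19.0255 μs.
Queuing delay = 19.03 μs.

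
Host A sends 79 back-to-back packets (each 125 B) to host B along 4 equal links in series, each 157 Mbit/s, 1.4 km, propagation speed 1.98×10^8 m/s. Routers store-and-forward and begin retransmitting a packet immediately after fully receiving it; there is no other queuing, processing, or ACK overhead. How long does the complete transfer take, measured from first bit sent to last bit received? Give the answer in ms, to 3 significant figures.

Per-hop transmission t_tx = L/R = 1000/157000000 = 0.00636943 ms.
Per-hop propagation t_prop = 1400/198000000 = 0.00707071 ms.
Pipeline fill: first packet needs 4·t_tx to clear all hops; remaining 78 packets each add one t_tx.
Total = (4+79-1)·t_tx + 4·t_prop = 82·0.00636943 + 4·0.00707071 = 0.551 ms.

0.551 ms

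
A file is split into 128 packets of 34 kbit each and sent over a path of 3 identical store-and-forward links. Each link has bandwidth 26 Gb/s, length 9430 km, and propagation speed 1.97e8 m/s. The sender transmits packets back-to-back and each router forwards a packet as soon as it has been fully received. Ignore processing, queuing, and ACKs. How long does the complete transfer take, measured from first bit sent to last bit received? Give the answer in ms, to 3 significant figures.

Per-hop transmission t_tx = L/R = 34000/26000000000 = 0.00130769 ms.
Per-hop propagation t_prop = 9430000/197000000 = 47.868 ms.
Pipeline fill: first packet needs 3·t_tx to clear all hops; remaining 127 packets each add one t_tx.
Total = (3+128-1)·t_tx + 3·t_prop = 130·0.00130769 + 3·47.868 = 144 ms.

144 ms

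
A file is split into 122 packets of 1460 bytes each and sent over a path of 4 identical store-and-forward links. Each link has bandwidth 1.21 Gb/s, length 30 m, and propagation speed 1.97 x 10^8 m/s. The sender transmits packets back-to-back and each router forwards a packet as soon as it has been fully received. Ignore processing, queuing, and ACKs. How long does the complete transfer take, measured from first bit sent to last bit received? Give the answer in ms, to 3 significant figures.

1.21 ms

Per-hop transmission t_tx = L/R = 11680/1210000000 = 0.00965289 ms.
Per-hop propagation t_prop = 30/197000000 = 0.000152284 ms.
Pipeline fill: first packet needs 4·t_tx to clear all hops; remaining 121 packets each add one t_tx.
Total = (4+122-1)·t_tx + 4·t_prop = 125·0.00965289 + 4·0.000152284 = 1.21 ms.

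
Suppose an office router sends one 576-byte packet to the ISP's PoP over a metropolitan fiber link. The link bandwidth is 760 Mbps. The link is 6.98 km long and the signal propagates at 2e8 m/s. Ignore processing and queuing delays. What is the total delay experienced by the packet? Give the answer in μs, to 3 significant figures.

L = 576 × 8 = 4608 bits.
Transmission delay = L/R = 4608 / 760000000 = 6.06316 μs.
Propagation delay = d/s = 6980 m / 200000000 m/s = 34.9 μs.
Total = 41.0 μs.

41.0 μs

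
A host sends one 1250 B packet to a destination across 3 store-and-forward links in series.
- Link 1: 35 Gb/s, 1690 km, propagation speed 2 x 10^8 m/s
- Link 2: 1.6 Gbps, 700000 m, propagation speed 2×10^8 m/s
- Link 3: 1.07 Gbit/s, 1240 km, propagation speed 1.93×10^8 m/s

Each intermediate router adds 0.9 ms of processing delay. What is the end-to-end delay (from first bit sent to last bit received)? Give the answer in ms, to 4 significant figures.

L = 1250 × 8 = 10000 bits.
Transmission delays (L/R per hop): 0.000285714, 0.00625, 0.00934579 ms; sum = 0.0158815 ms.
Propagation delays (d/s per hop): 8.45, 3.5, 6.42487 ms; sum = 18.3749 ms.
Processing at 2 router(s): 2 × 0.9 ms = 1.8 ms.
End-to-end = 20.19 ms.

20.19 ms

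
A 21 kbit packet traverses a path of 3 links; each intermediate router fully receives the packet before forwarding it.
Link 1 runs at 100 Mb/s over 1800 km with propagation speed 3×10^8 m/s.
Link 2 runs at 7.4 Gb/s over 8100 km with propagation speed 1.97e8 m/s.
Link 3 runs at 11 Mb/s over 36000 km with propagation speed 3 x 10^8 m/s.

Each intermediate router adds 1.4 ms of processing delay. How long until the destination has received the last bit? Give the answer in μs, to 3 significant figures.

172000 μs

L = 21000 bits.
Transmission delays (L/R per hop): 210, 2.83784, 1909.09 μs; sum = 2121.93 μs.
Propagation delays (d/s per hop): 6000, 41116.8, 120000 μs; sum = 167117 μs.
Processing at 2 router(s): 2 × 1.4 ms = 2800 μs.
End-to-end = 172000 μs.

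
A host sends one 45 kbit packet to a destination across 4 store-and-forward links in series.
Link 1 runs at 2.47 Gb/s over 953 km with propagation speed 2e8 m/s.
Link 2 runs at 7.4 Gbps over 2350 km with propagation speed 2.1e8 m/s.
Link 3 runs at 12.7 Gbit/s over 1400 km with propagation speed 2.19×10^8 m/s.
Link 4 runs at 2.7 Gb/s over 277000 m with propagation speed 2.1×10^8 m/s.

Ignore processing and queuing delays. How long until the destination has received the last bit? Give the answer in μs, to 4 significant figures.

23710 μs

L = 45000 bits.
Transmission delays (L/R per hop): 18.2186, 6.08108, 3.54331, 16.6667 μs; sum = 44.5097 μs.
Propagation delays (d/s per hop): 4765, 11190.5, 6392.69, 1319.05 μs; sum = 23667.2 μs.
End-to-end = 23710 μs.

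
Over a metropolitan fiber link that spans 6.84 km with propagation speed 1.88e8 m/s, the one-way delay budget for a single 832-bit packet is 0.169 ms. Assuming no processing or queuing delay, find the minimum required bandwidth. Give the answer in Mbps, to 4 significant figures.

6.274 Mbps

Propagation delay = 6840 / 188000000 = 0.036383 ms.
Transmission budget = 0.169 − 0.036383 = 0.132617 ms.
R ≥ L / t_tx = 832 bits / 0.000132617 s = 6.274 Mbps.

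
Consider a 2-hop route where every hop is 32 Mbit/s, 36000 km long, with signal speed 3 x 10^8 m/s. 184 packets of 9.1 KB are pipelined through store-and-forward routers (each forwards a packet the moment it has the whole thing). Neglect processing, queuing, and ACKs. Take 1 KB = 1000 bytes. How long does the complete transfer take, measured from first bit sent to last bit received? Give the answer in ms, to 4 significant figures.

Per-hop transmission t_tx = L/R = 72800/32000000 = 2.275 ms.
Per-hop propagation t_prop = 36000000/300000000 = 120 ms.
Pipeline fill: first packet needs 2·t_tx to clear all hops; remaining 183 packets each add one t_tx.
Total = (2+184-1)·t_tx + 2·t_prop = 185·2.275 + 2·120 = 660.9 ms.

660.9 ms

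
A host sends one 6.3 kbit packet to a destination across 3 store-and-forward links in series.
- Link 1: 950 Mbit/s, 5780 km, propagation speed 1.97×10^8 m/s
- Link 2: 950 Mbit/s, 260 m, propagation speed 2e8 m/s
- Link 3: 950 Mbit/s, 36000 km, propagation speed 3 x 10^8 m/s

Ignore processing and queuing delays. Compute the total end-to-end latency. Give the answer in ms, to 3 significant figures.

L = 6300 bits.
Transmission delay per hop = L/R = 6300/950000000 = 0.00663158 ms; 3 hops → 0.0198947 ms.
Propagation delays (d/s per hop): 29.3401, 0.0013, 120 ms; sum = 149.341 ms.
End-to-end = 149 ms.

149 ms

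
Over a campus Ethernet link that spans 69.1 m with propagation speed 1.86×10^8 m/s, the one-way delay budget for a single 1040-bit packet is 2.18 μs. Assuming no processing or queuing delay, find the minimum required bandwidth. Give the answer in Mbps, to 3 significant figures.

575 Mbps

Propagation delay = 69.1 / 186000000 = 0.371505 μs.
Transmission budget = 2.18 − 0.371505 = 1.80849 μs.
R ≥ L / t_tx = 1040 bits / 1.80849e-06 s = 575 Mbps.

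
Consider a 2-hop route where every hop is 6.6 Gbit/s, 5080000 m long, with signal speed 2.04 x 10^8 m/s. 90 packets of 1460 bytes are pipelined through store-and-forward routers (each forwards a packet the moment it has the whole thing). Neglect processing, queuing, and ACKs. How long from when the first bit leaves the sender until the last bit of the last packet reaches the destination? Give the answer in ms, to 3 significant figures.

Per-hop transmission t_tx = L/R = 11680/6600000000 = 0.0017697 ms.
Per-hop propagation t_prop = 5080000/204000000 = 24.902 ms.
Pipeline fill: first packet needs 2·t_tx to clear all hops; remaining 89 packets each add one t_tx.
Total = (2+90-1)·t_tx + 2·t_prop = 91·0.0017697 + 2·24.902 = 50.0 ms.

50.0 ms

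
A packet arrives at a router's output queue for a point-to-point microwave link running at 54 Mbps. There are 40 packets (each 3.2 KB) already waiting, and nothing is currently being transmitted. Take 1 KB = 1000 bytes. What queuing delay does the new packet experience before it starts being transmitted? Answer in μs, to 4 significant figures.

Each queued packet: L/R = 25600/54000000 = 474.074 μs.
40 queued → 18963 μs.
Queuing delay = 18960 μs.

18960 μs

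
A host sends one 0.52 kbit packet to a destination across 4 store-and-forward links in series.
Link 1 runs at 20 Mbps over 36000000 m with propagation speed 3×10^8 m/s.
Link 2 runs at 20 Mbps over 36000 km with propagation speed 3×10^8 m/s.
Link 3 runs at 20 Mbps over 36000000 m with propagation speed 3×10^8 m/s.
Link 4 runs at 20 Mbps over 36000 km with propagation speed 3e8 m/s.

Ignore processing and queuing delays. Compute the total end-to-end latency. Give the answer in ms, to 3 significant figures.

480 ms

L = 520 bits.
Transmission delay per hop = L/R = 520/20000000 = 0.026 ms; 4 hops → 0.104 ms.
Propagation delays (d/s per hop): 120, 120, 120, 120 ms; sum = 480 ms.
End-to-end = 480 ms.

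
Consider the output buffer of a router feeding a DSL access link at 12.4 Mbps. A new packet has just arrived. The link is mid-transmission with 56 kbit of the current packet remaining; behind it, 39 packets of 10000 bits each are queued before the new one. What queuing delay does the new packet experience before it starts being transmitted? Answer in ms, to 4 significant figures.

35.97 ms

Each queued packet: L/R = 10000/12400000 = 0.806452 ms.
39 queued → 31.4516 ms.
Plus remaining 56000 bits of current packet: 4.51613 ms.
Queuing delay = 35.97 ms.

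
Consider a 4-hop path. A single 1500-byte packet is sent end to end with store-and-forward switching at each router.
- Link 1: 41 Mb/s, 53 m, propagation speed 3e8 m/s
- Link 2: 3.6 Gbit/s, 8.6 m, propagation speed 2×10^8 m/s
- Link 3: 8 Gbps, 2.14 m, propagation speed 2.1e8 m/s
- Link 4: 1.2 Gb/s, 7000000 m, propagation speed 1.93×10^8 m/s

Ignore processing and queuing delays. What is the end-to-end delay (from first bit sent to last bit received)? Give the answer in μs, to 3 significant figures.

36600 μs

L = 1500 × 8 = 12000 bits.
Transmission delays (L/R per hop): 292.683, 3.33333, 1.5, 10 μs; sum = 307.516 μs.
Propagation delays (d/s per hop): 0.176667, 0.043, 0.0101905, 36269.4 μs; sum = 36269.7 μs.
End-to-end = 36600 μs.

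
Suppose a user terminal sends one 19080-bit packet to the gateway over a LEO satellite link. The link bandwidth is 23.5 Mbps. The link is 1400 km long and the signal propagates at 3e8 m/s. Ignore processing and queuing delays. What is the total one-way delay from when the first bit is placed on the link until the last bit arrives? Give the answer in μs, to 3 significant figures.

Transmission delay = L/R = 19080 / 23500000 = 811.915 μs.
Propagation delay = d/s = 1400000 m / 300000000 m/s = 4666.67 μs.
Total = 5480 μs.

5480 μs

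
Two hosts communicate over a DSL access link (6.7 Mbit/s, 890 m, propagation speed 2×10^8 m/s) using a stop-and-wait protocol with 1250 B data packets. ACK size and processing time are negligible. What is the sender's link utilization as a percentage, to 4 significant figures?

99.41 %

t_tx = L/R = 10000/6700000 = 0.00149254 s.
t_prop = 890/200000000 = 4.45e-06 s; RTT = 8.9e-06 s.
Cycle = t_tx + RTT = 0.00150144 s.
Utilization = t_tx / cycle = 0.00149254/0.00150144 = 99.41 %.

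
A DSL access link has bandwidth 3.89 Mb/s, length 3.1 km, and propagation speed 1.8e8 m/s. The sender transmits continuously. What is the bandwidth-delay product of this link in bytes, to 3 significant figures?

Propagation delay = 3100 / 180000000 = 1.72222e-05 s.
BDP = R × t_prop = 3890000 × 1.72222e-05 = 66.9944 bits.
In bytes: 66.9944/8 = 8.37 bytes.

8.37 bytes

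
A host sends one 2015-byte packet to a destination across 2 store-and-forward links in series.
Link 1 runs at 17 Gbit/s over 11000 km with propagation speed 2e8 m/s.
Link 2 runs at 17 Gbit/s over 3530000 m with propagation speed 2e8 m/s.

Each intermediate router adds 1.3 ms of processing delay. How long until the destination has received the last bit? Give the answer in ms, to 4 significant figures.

L = 2015 × 8 = 16120 bits.
Transmission delay per hop = L/R = 16120/17000000000 = 0.000948235 ms; 2 hops → 0.00189647 ms.
Propagation delays (d/s per hop): 55, 17.65 ms; sum = 72.65 ms.
Processing at 1 router(s): 1 × 1.3 ms = 1.3 ms.
End-to-end = 73.95 ms.

73.95 ms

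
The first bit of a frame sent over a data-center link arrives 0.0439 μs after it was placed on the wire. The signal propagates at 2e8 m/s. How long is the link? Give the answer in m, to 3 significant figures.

d = s × t_prop = 200000000 × 4.39e-08 = 8.78 m.

8.78 m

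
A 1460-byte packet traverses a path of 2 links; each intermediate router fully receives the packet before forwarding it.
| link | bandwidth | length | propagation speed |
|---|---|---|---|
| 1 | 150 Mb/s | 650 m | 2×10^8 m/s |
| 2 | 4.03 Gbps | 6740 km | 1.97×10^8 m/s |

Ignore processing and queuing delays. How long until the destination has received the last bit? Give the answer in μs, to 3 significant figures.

L = 1460 × 8 = 11680 bits.
Transmission delays (L/R per hop): 77.8667, 2.89826 μs; sum = 80.7649 μs.
Propagation delays (d/s per hop): 3.25, 34213.2 μs; sum = 34216.4 μs.
End-to-end = 34300 μs.

34300 μs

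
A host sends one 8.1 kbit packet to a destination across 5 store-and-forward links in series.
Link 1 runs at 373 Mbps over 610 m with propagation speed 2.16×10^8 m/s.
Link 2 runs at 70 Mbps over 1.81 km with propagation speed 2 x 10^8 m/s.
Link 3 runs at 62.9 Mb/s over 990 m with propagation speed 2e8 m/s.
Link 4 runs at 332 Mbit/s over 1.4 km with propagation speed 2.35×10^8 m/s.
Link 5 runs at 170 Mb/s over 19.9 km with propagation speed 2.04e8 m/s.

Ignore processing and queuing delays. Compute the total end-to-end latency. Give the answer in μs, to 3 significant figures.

L = 8100 bits.
Transmission delays (L/R per hop): 21.7158, 115.714, 128.776, 24.3976, 47.6471 μs; sum = 338.251 μs.
Propagation delays (d/s per hop): 2.82407, 9.05, 4.95, 5.95745, 97.549 μs; sum = 120.331 μs.
End-to-end = 459 μs.

459 μs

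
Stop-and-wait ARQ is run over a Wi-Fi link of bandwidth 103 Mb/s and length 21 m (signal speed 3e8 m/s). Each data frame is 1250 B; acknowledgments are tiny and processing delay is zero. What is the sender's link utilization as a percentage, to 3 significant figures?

99.9 %

t_tx = L/R = 10000/103000000 = 9.70874e-05 s.
t_prop = 21/300000000 = 7e-08 s; RTT = 1.4e-07 s.
Cycle = t_tx + RTT = 9.72274e-05 s.
Utilization = t_tx / cycle = 9.70874e-05/9.72274e-05 = 99.9 %.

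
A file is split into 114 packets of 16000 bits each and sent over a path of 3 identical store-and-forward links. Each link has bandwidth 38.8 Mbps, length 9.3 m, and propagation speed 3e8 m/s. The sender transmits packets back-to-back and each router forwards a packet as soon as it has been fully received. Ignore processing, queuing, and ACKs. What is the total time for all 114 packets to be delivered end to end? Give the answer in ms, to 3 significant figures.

Per-hop transmission t_tx = L/R = 16000/38800000 = 0.412371 ms.
Per-hop propagation t_prop = 9.3/300000000 = 3.1e-05 ms.
Pipeline fill: first packet needs 3·t_tx to clear all hops; remaining 113 packets each add one t_tx.
Total = (3+114-1)·t_tx + 3·t_prop = 116·0.412371 + 3·3.1e-05 = 47.8 ms.

47.8 ms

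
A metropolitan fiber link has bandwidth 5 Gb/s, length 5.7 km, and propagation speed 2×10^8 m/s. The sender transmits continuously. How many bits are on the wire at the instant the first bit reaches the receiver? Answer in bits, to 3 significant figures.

143000 bits

Propagation delay = 5700 / 200000000 = 2.85e-05 s.
BDP = R × t_prop = 5000000000 × 2.85e-05 = 142500 bits.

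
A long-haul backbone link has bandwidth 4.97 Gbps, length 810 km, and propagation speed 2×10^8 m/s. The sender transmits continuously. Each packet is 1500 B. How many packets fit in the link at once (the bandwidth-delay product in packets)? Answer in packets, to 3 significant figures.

Propagation delay = 810000 / 200000000 = 0.00405 s.
BDP = R × t_prop = 4970000000 × 0.00405 = 20128500 bits.
In packets of 12000 bits: 1680 packets.

1680 packets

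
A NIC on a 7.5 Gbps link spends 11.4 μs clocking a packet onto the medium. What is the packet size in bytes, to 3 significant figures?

L = R × t_tx = 7500000000 b/s × 1.14e-05 s = 85500 bits.
In bytes: 85500 / 8 = 10700 bytes.

10700 bytes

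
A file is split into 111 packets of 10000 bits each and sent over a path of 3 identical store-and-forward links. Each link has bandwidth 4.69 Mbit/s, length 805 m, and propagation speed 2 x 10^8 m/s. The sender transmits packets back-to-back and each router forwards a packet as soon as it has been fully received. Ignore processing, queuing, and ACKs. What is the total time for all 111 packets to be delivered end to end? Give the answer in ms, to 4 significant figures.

241.0 ms

Per-hop transmission t_tx = L/R = 10000/4690000 = 2.1322 ms.
Per-hop propagation t_prop = 805/200000000 = 0.004025 ms.
Pipeline fill: first packet needs 3·t_tx to clear all hops; remaining 110 packets each add one t_tx.
Total = (3+111-1)·t_tx + 3·t_prop = 113·2.1322 + 3·0.004025 = 241.0 ms.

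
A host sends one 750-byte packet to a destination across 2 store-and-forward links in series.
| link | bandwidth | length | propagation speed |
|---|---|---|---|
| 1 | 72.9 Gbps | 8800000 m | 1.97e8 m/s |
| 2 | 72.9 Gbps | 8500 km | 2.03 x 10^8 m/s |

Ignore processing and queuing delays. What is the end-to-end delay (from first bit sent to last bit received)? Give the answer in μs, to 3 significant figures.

L = 750 × 8 = 6000 bits.
Transmission delay per hop = L/R = 6000/72900000000 = 0.0823045 μs; 2 hops → 0.164609 μs.
Propagation delays (d/s per hop): 44670.1, 41871.9 μs; sum = 86542 μs.
End-to-end = 86500 μs.

86500 μs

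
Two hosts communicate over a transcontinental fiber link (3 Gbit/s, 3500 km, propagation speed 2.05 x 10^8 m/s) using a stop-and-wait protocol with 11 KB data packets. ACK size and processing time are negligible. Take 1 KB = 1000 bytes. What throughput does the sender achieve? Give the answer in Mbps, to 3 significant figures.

2.57 Mbps

t_tx = L/R = 88000/3000000000 = 2.93333e-05 s.
t_prop = 3500000/2.05e+08 = 0.0170732 s; RTT = 0.0341463 s.
Cycle = t_tx + RTT = 0.0341757 s.
Throughput = L / cycle = 88000 / 0.0341757 = 2.57 Mbps.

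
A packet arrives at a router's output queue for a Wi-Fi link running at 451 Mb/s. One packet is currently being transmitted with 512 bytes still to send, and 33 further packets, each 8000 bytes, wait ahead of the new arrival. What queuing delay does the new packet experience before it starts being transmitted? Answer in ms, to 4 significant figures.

4.692 ms

Each queued packet: L/R = 64000/451000000 = 0.141907 ms.
33 queued → 4.68293 ms.
Plus remaining 4096 bits of current packet: 0.00908204 ms.
Queuing delay = 4.692 ms.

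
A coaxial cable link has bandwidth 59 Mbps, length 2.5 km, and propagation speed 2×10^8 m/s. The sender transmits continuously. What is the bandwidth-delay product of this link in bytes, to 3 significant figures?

92.2 bytes

Propagation delay = 2500 / 200000000 = 1.25e-05 s.
BDP = R × t_prop = 59000000 × 1.25e-05 = 737.5 bits.
In bytes: 737.5/8 = 92.2 bytes.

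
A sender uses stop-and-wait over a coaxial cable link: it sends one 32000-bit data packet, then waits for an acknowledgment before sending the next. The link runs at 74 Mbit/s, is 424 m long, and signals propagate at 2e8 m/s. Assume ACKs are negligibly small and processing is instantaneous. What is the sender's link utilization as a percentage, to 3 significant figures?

99.0 %

t_tx = L/R = 32000/74000000 = 0.000432432 s.
t_prop = 424/200000000 = 2.12e-06 s; RTT = 4.24e-06 s.
Cycle = t_tx + RTT = 0.000436672 s.
Utilization = t_tx / cycle = 0.000432432/0.000436672 = 99.0 %.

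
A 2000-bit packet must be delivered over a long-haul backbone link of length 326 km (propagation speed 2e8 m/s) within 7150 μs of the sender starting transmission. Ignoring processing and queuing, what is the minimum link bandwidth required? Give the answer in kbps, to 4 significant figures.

Propagation delay = 326000 / 200000000 = 1630 μs.
Transmission budget = 7150 − 1630 = 5520 μs.
R ≥ L / t_tx = 2000 bits / 0.00552 s = 362.3 kbps.

362.3 kbps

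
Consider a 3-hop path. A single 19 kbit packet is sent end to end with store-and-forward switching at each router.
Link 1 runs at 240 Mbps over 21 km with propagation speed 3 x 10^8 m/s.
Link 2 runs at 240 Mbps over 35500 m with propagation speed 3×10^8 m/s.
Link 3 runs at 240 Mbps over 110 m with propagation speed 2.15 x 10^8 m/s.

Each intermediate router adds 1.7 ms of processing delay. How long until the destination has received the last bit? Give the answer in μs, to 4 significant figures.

L = 19000 bits.
Transmission delay per hop = L/R = 19000/240000000 = 79.1667 μs; 3 hops → 237.5 μs.
Propagation delays (d/s per hop): 70, 118.333, 0.511628 μs; sum = 188.845 μs.
Processing at 2 router(s): 2 × 1.7 ms = 3400 μs.
End-to-end = 3826 μs.

3826 μs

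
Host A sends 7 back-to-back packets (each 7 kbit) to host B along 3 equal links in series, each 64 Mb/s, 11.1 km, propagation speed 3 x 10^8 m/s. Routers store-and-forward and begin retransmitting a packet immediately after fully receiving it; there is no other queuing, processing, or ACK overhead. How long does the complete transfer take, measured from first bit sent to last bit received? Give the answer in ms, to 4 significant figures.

Per-hop transmission t_tx = L/R = 7000/64000000 = 0.109375 ms.
Per-hop propagation t_prop = 11100/300000000 = 0.037 ms.
Pipeline fill: first packet needs 3·t_tx to clear all hops; remaining 6 packets each add one t_tx.
Total = (3+7-1)·t_tx + 3·t_prop = 9·0.109375 + 3·0.037 = 1.095 ms.

1.095 ms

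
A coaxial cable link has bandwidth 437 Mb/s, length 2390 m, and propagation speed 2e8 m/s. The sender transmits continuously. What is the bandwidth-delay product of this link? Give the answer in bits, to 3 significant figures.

Propagation delay = 2390 / 200000000 = 1.195e-05 s.
BDP = R × t_prop = 437000000 × 1.195e-05 = 5222.15 bits.

5220 bits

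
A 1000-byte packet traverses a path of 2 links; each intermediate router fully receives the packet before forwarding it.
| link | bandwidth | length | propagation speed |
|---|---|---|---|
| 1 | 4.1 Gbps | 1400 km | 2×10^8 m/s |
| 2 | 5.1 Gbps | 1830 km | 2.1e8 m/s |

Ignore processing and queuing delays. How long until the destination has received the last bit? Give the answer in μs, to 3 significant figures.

15700 μs

L = 1000 × 8 = 8000 bits.
Transmission delays (L/R per hop): 1.95122, 1.56863 μs; sum = 3.51985 μs.
Propagation delays (d/s per hop): 7000, 8714.29 μs; sum = 15714.3 μs.
End-to-end = 15700 μs.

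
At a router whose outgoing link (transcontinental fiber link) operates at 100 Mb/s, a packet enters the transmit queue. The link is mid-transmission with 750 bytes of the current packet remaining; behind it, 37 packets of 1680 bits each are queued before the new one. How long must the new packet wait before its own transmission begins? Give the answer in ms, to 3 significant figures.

Each queued packet: L/R = 1680/100000000 = 0.0168 ms.
37 queued → 0.6216 ms.
Plus remaining 6000 bits of current packet: 0.06 ms.
Queuing delay = 0.682 ms.

0.682 ms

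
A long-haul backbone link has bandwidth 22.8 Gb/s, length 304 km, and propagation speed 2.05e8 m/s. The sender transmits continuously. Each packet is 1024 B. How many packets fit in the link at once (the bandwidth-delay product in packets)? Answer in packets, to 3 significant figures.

4130 packets

Propagation delay = 304000 / 2.05e+08 = 0.00148293 s.
BDP = R × t_prop = 22800000000 × 0.00148293 = 33810700 bits.
In packets of 8192 bits: 4130 packets.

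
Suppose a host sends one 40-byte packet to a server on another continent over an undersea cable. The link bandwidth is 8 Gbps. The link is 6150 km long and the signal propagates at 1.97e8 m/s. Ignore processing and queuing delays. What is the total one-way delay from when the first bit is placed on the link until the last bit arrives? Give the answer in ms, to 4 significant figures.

31.22 ms

L = 40 × 8 = 320 bits.
Transmission delay = L/R = 320 / 8000000000 = 4e-05 ms.
Propagation delay = d/s = 6150000 m / 197000000 m/s = 31.2183 ms.
Total = 31.22 ms.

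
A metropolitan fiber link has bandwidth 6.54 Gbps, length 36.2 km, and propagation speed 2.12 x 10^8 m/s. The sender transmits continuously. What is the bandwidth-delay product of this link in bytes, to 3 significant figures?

Propagation delay = 36200 / 212000000 = 0.000170755 s.
BDP = R × t_prop = 6540000000 × 0.000170755 = 1116740 bits.
In bytes: 1116740/8 = 140000 bytes.

140000 bytes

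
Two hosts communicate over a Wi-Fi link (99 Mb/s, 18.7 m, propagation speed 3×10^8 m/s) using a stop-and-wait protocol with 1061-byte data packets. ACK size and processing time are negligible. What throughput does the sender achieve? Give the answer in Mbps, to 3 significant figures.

t_tx = L/R = 8488/99000000 = 8.57374e-05 s.
t_prop = 18.7/300000000 = 6.23333e-08 s; RTT = 1.24667e-07 s.
Cycle = t_tx + RTT = 8.5862e-05 s.
Throughput = L / cycle = 8488 / 8.5862e-05 = 98.9 Mbps.

98.9 Mbps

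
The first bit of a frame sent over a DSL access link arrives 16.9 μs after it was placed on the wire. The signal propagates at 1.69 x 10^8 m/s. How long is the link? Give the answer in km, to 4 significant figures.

d = s × t_prop = 169000000 × 1.69e-05 = 2.856 km.

2.856 km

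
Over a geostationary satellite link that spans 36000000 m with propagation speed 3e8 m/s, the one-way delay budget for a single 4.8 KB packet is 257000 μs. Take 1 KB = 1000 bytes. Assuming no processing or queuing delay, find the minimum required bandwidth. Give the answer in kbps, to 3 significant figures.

L = 38400 bits.
Propagation delay = 36000000 / 300000000 = 120000 μs.
Transmission budget = 257000 − 120000 = 137000 μs.
R ≥ L / t_tx = 38400 bits / 0.137 s = 280 kbps.

280 kbps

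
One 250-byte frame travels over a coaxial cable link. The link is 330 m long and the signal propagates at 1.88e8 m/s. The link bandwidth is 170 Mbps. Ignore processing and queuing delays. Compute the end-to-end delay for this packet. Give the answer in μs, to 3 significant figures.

L = 250 × 8 = 2000 bits.
Transmission delay = L/R = 2000 / 170000000 = 11.7647 μs.
Propagation delay = d/s = 330 m / 188000000 m/s = 1.75532 μs.
Total = 13.5 μs.

13.5 μs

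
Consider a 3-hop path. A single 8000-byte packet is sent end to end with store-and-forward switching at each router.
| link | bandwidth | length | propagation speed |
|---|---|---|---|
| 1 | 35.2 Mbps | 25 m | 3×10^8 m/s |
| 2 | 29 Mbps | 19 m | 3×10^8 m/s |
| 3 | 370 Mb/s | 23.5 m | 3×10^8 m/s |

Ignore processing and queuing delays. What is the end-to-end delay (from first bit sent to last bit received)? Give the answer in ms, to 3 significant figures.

L = 8000 × 8 = 64000 bits.
Transmission delays (L/R per hop): 1.81818, 2.2069, 0.172973 ms; sum = 4.19805 ms.
Propagation delays (d/s per hop): 8.33333e-05, 6.33333e-05, 7.83333e-05 ms; sum = 0.000225 ms.
End-to-end = 4.20 ms.

4.20 ms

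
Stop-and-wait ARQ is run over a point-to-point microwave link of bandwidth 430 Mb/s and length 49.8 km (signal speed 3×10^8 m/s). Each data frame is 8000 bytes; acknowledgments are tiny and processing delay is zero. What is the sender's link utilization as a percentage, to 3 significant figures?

t_tx = L/R = 64000/430000000 = 0.000148837 s.
t_prop = 49800/300000000 = 0.000166 s; RTT = 0.000332 s.
Cycle = t_tx + RTT = 0.000480837 s.
Utilization = t_tx / cycle = 0.000148837/0.000480837 = 31.0 %.

31.0 %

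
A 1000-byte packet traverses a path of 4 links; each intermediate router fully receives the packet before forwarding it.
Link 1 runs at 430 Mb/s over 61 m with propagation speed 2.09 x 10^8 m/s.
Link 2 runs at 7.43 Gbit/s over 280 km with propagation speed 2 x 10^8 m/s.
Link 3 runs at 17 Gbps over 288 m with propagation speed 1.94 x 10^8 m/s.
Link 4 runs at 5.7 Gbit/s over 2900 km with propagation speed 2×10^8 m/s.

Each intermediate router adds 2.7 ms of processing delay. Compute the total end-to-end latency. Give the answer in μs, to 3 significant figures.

24000 μs

L = 1000 × 8 = 8000 bits.
Transmission delays (L/R per hop): 18.6047, 1.07672, 0.470588, 1.40351 μs; sum = 21.5555 μs.
Propagation delays (d/s per hop): 0.291866, 1400, 1.48454, 14500 μs; sum = 15901.8 μs.
Processing at 3 router(s): 3 × 2.7 ms = 8100 μs.
End-to-end = 24000 μs.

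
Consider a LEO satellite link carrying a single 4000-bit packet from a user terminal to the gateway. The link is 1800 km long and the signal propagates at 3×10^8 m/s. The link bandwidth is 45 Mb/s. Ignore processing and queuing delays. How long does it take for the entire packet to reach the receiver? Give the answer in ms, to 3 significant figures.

Transmission delay = L/R = 4000 / 45000000 = 0.0888889 ms.
Propagation delay = d/s = 1800000 m / 300000000 m/s = 6 ms.
Total = 6.09 ms.

6.09 ms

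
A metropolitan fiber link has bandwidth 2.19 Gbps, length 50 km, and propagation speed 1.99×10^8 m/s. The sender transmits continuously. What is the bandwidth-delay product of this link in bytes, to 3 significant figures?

Propagation delay = 50000 / 199000000 = 0.000251256 s.
BDP = R × t_prop = 2190000000 × 0.000251256 = 550251 bits.
In bytes: 550251/8 = 68800 bytes.

68800 bytes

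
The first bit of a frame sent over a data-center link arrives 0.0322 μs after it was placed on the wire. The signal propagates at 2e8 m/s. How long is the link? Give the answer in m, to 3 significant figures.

6.44 m

d = s × t_prop = 200000000 × 3.22e-08 = 6.44 m.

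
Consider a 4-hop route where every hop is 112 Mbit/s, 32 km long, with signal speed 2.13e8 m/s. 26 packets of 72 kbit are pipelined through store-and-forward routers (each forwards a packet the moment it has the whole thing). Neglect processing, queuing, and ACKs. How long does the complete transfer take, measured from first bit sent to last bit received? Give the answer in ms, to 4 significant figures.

Per-hop transmission t_tx = L/R = 72000/112000000 = 0.642857 ms.
Per-hop propagation t_prop = 32000/213000000 = 0.150235 ms.
Pipeline fill: first packet needs 4·t_tx to clear all hops; remaining 25 packets each add one t_tx.
Total = (4+26-1)·t_tx + 4·t_prop = 29·0.642857 + 4·0.150235 = 19.24 ms.

19.24 ms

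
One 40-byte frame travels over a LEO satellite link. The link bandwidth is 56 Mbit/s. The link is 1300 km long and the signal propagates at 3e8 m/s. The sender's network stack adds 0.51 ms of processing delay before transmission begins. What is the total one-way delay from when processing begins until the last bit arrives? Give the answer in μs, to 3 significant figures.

L = 40 × 8 = 320 bits.
Transmission delay = L/R = 320 / 56000000 = 5.71429 μs.
Propagation delay = d/s = 1300000 m / 300000000 m/s = 4333.33 μs.
Plus processing delay 0.51 ms = 510 μs.
Total = 4850 μs.

4850 μs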